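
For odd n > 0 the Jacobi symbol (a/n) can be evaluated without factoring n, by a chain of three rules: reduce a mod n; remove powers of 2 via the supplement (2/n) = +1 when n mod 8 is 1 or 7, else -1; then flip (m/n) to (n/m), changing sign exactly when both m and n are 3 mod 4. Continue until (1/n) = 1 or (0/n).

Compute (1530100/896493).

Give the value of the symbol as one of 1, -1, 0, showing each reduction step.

0

(1530100/896493): 1530100 mod 896493 = 633607, so (1530100/896493) = (633607/896493)
flip (633607/896493) -> (896493/633607): both odd, 633607 mod 4 = 3, 896493 mod 4 = 1, so the flip contributes +1; sign now +1
(896493/633607): 896493 mod 633607 = 262886, so (896493/633607) = (262886/633607)
factor out 2^1: 262886 = 2^1·131443; with 633607 mod 8 = 7, (2/633607) = +1; sign now +1; continue with (131443/633607)
flip (131443/633607) -> (633607/131443): both odd, 131443 mod 4 = 3, 633607 mod 4 = 3, so the flip contributes -1; sign now -1
(633607/131443): 633607 mod 131443 = 107835, so (633607/131443) = (107835/131443)
flip (107835/131443) -> (131443/107835): both odd, 107835 mod 4 = 3, 131443 mod 4 = 3, so the flip contributes -1; sign now +1
(131443/107835): 131443 mod 107835 = 23608, so (131443/107835) = (23608/107835)
factor out 2^3: 23608 = 2^3·2951; with 107835 mod 8 = 3, (2/107835) = -1; sign now -1; continue with (2951/107835)
flip (2951/107835) -> (107835/2951): both odd, 2951 mod 4 = 3, 107835 mod 4 = 3, so the flip contributes -1; sign now +1
(107835/2951): 107835 mod 2951 = 1599, so (107835/2951) = (1599/2951)
flip (1599/2951) -> (2951/1599): both odd, 1599 mod 4 = 3, 2951 mod 4 = 3, so the flip contributes -1; sign now -1
(2951/1599): 2951 mod 1599 = 1352, so (2951/1599) = (1352/1599)
factor out 2^3: 1352 = 2^3·169; with 1599 mod 8 = 7, (2/1599) = +1; sign now -1; continue with (169/1599)
flip (169/1599) -> (1599/169): both odd, 169 mod 4 = 1, 1599 mod 4 = 3, so the flip contributes +1; sign now -1
(1599/169): 1599 mod 169 = 78, so (1599/169) = (78/169)
factor out 2^1: 78 = 2^1·39; with 169 mod 8 = 1, (2/169) = +1; sign now -1; continue with (39/169)
flip (39/169) -> (169/39): both odd, 39 mod 4 = 3, 169 mod 4 = 1, so the flip contributes +1; sign now -1
(169/39): 169 mod 39 = 13, so (169/39) = (13/39)
flip (13/39) -> (39/13): both odd, 13 mod 4 = 1, 39 mod 4 = 3, so the flip contributes +1; sign now -1
(39/13): 39 mod 13 = 0, so (39/13) = (0/13)
reached (0/13); gcd(a, n) > 1, so (0/13) = 0 and the symbol is 0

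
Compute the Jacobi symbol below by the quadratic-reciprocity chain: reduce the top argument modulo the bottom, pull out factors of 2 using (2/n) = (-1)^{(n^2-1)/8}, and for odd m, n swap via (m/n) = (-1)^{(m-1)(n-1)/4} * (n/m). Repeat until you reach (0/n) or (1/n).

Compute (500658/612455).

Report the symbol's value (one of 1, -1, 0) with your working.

factor out 2^1: 500658 = 2^1·250329; with 612455 mod 8 = 7, (2/612455) = +1; sign now +1; continue with (250329/612455)
flip (250329/612455) -> (612455/250329): both odd, 250329 mod 4 = 1, 612455 mod 4 = 3, so the flip contributes +1; sign now +1
(612455/250329): 612455 mod 250329 = 111797, so (612455/250329) = (111797/250329)
flip (111797/250329) -> (250329/111797): both odd, 111797 mod 4 = 1, 250329 mod 4 = 1, so the flip contributes +1; sign now +1
(250329/111797): 250329 mod 111797 = 26735, so (250329/111797) = (26735/111797)
flip (26735/111797) -> (111797/26735): both odd, 26735 mod 4 = 3, 111797 mod 4 = 1, so the flip contributes +1; sign now +1
(111797/26735): 111797 mod 26735 = 4857, so (111797/26735) = (4857/26735)
flip (4857/26735) -> (26735/4857): both odd, 4857 mod 4 = 1, 26735 mod 4 = 3, so the flip contributes +1; sign now +1
(26735/4857): 26735 mod 4857 = 2450, so (26735/4857) = (2450/4857)
factor out 2^1: 2450 = 2^1·1225; with 4857 mod 8 = 1, (2/4857) = +1; sign now +1; continue with (1225/4857)
flip (1225/4857) -> (4857/1225): both odd, 1225 mod 4 = 1, 4857 mod 4 = 1, so the flip contributes +1; sign now +1
(4857/1225): 4857 mod 1225 = 1182, so (4857/1225) = (1182/1225)
factor out 2^1: 1182 = 2^1·591; with 1225 mod 8 = 1, (2/1225) = +1; sign now +1; continue with (591/1225)
flip (591/1225) -> (1225/591): both odd, 591 mod 4 = 3, 1225 mod 4 = 1, so the flip contributes +1; sign now +1
(1225/591): 1225 mod 591 = 43, so (1225/591) = (43/591)
flip (43/591) -> (591/43): both odd, 43 mod 4 = 3, 591 mod 4 = 3, so the flip contributes -1; sign now -1
(591/43): 591 mod 43 = 32, so (591/43) = (32/43)
factor out 2^5: 32 = 2^5·1; with 43 mod 8 = 3, (2/43) = -1; sign now +1; continue with (1/43)
reached (1/43) = 1, so the symbol is +1

1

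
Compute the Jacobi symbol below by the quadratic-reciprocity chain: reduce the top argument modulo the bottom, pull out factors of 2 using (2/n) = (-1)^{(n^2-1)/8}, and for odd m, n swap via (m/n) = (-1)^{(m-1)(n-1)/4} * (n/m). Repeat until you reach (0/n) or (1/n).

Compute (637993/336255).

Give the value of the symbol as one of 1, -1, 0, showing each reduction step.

-1

(637993/336255) = (301738/336255)   [reduce mod 336255]
301738 = 2^1·150869; (2/336255) = +1 since 336255 mod 8 = 7, so (301738/336255) = (+1)^1·(150869/336255); sign now +1
reciprocity: (150869/336255) = +1·(336255/150869) since 150869 mod 4 = 1, 336255 mod 4 = 3; sign now +1
(336255/150869) = (34517/150869)   [reduce mod 150869]
reciprocity: (34517/150869) = +1·(150869/34517) since 34517 mod 4 = 1, 150869 mod 4 = 1; sign now +1
(150869/34517) = (12801/34517)   [reduce mod 34517]
reciprocity: (12801/34517) = +1·(34517/12801) since 12801 mod 4 = 1, 34517 mod 4 = 1; sign now +1
(34517/12801) = (8915/12801)   [reduce mod 12801]
reciprocity: (8915/12801) = +1·(12801/8915) since 8915 mod 4 = 3, 12801 mod 4 = 1; sign now +1
(12801/8915) = (3886/8915)   [reduce mod 8915]
3886 = 2^1·1943; (2/8915) = -1 since 8915 mod 8 = 3, so (3886/8915) = (-1)^1·(1943/8915); sign now -1
reciprocity: (1943/8915) = -1·(8915/1943) since 1943 mod 4 = 3, 8915 mod 4 = 3; sign now +1
(8915/1943) = (1143/1943)   [reduce mod 1943]
reciprocity: (1143/1943) = -1·(1943/1143) since 1143 mod 4 = 3, 1943 mod 4 = 3; sign now -1
(1943/1143) = (800/1143)   [reduce mod 1143]
800 = 2^5·25; (2/1143) = +1 since 1143 mod 8 = 7, so (800/1143) = (+1)^5·(25/1143); sign now -1
reciprocity: (25/1143) = +1·(1143/25) since 25 mod 4 = 1, 1143 mod 4 = 3; sign now -1
(1143/25) = (18/25)   [reduce mod 25]
18 = 2^1·9; (2/25) = +1 since 25 mod 8 = 1, so (18/25) = (+1)^1·(9/25); sign now -1
reciprocity: (9/25) = +1·(25/9) since 9 mod 4 = 1, 25 mod 4 = 1; sign now -1
(25/9) = (7/9)   [reduce mod 9]
reciprocity: (7/9) = +1·(9/7) since 7 mod 4 = 3, 9 mod 4 = 1; sign now -1
(9/7) = (2/7)   [reduce mod 7]
2 = 2^1·1; (2/7) = +1 since 7 mod 8 = 7, so (2/7) = (+1)^1·(1/7); sign now -1
(1/7) = 1; final value = sign = -1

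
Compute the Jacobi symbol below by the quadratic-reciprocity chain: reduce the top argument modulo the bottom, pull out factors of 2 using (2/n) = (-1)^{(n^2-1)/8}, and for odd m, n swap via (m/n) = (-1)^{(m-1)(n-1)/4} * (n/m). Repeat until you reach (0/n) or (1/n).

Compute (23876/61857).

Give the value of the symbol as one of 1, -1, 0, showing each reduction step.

23876 = 2^2·5969; (2/61857) = +1 since 61857 mod 8 = 1, so (23876/61857) = (+1)^2·(5969/61857); sign now +1
reciprocity: (5969/61857) = +1·(61857/5969) since 5969 mod 4 = 1, 61857 mod 4 = 1; sign now +1
(61857/5969) = (2167/5969)   [reduce mod 5969]
reciprocity: (2167/5969) = +1·(5969/2167) since 2167 mod 4 = 3, 5969 mod 4 = 1; sign now +1
(5969/2167) = (1635/2167)   [reduce mod 2167]
reciprocity: (1635/2167) = -1·(2167/1635) since 1635 mod 4 = 3, 2167 mod 4 = 3; sign now -1
(2167/1635) = (532/1635)   [reduce mod 1635]
532 = 2^2·133; (2/1635) = -1 since 1635 mod 8 = 3, so (532/1635) = (-1)^2·(133/1635); sign now -1
reciprocity: (133/1635) = +1·(1635/133) since 133 mod 4 = 1, 1635 mod 4 = 3; sign now -1
(1635/133) = (39/133)   [reduce mod 133]
reciprocity: (39/133) = +1·(133/39) since 39 mod 4 = 3, 133 mod 4 = 1; sign now -1
(133/39) = (16/39)   [reduce mod 39]
16 = 2^4·1; (2/39) = +1 since 39 mod 8 = 7, so (16/39) = (+1)^4·(1/39); sign now -1
(1/39) = 1; final value = sign = -1

-1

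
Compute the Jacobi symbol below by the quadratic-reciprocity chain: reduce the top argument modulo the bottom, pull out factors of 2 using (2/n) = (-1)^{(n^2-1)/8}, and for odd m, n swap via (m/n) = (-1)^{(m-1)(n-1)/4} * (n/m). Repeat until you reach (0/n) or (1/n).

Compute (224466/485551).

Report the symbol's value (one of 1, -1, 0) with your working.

factor out 2^1: 224466 = 2^1·112233; with 485551 mod 8 = 7, (2/485551) = +1; sign now +1; continue with (112233/485551)
flip (112233/485551) -> (485551/112233): both odd, 112233 mod 4 = 1, 485551 mod 4 = 3, so the flip contributes +1; sign now +1
(485551/112233): 485551 mod 112233 = 36619, so (485551/112233) = (36619/112233)
flip (36619/112233) -> (112233/36619): both odd, 36619 mod 4 = 3, 112233 mod 4 = 1, so the flip contributes +1; sign now +1
(112233/36619): 112233 mod 36619 = 2376, so (112233/36619) = (2376/36619)
factor out 2^3: 2376 = 2^3·297; with 36619 mod 8 = 3, (2/36619) = -1; sign now -1; continue with (297/36619)
flip (297/36619) -> (36619/297): both odd, 297 mod 4 = 1, 36619 mod 4 = 3, so the flip contributes +1; sign now -1
(36619/297): 36619 mod 297 = 88, so (36619/297) = (88/297)
factor out 2^3: 88 = 2^3·11; with 297 mod 8 = 1, (2/297) = +1; sign now -1; continue with (11/297)
flip (11/297) -> (297/11): both odd, 11 mod 4 = 3, 297 mod 4 = 1, so the flip contributes +1; sign now -1
(297/11): 297 mod 11 = 0, so (297/11) = (0/11)
reached (0/11); gcd(a, n) > 1, so (0/11) = 0 and the symbol is 0

0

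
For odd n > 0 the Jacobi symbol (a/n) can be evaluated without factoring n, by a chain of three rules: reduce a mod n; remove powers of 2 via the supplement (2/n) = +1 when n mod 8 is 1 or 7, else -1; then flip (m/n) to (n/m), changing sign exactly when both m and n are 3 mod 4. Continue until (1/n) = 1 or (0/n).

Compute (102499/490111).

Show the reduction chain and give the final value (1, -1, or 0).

-1

flip (102499/490111) -> (490111/102499): both odd, 102499 mod 4 = 3, 490111 mod 4 = 3, so the flip contributes -1; sign now -1
(490111/102499): 490111 mod 102499 = 80115, so (490111/102499) = (80115/102499)
flip (80115/102499) -> (102499/80115): both odd, 80115 mod 4 = 3, 102499 mod 4 = 3, so the flip contributes -1; sign now +1
(102499/80115): 102499 mod 80115 = 22384, so (102499/80115) = (22384/80115)
factor out 2^4: 22384 = 2^4·1399; with 80115 mod 8 = 3, (2/80115) = -1; sign now +1; continue with (1399/80115)
flip (1399/80115) -> (80115/1399): both odd, 1399 mod 4 = 3, 80115 mod 4 = 3, so the flip contributes -1; sign now -1
(80115/1399): 80115 mod 1399 = 372, so (80115/1399) = (372/1399)
factor out 2^2: 372 = 2^2·93; with 1399 mod 8 = 7, (2/1399) = +1; sign now -1; continue with (93/1399)
flip (93/1399) -> (1399/93): both odd, 93 mod 4 = 1, 1399 mod 4 = 3, so the flip contributes +1; sign now -1
(1399/93): 1399 mod 93 = 4, so (1399/93) = (4/93)
factor out 2^2: 4 = 2^2·1; with 93 mod 8 = 5, (2/93) = -1; sign now -1; continue with (1/93)
reached (1/93) = 1, so the symbol is -1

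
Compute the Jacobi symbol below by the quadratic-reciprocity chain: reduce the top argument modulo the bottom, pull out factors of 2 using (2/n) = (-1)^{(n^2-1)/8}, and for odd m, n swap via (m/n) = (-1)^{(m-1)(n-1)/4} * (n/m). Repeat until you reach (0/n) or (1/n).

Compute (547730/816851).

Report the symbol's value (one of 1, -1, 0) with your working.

factor out 2^1: 547730 = 2^1·273865; with 816851 mod 8 = 3, (2/816851) = -1; sign now -1; continue with (273865/816851)
flip (273865/816851) -> (816851/273865): both odd, 273865 mod 4 = 1, 816851 mod 4 = 3, so the flip contributes +1; sign now -1
(816851/273865): 816851 mod 273865 = 269121, so (816851/273865) = (269121/273865)
flip (269121/273865) -> (273865/269121): both odd, 269121 mod 4 = 1, 273865 mod 4 = 1, so the flip contributes +1; sign now -1
(273865/269121): 273865 mod 269121 = 4744, so (273865/269121) = (4744/269121)
factor out 2^3: 4744 = 2^3·593; with 269121 mod 8 = 1, (2/269121) = +1; sign now -1; continue with (593/269121)
flip (593/269121) -> (269121/593): both odd, 593 mod 4 = 1, 269121 mod 4 = 1, so the flip contributes +1; sign now -1
(269121/593): 269121 mod 593 = 492, so (269121/593) = (492/593)
factor out 2^2: 492 = 2^2·123; with 593 mod 8 = 1, (2/593) = +1; sign now -1; continue with (123/593)
flip (123/593) -> (593/123): both odd, 123 mod 4 = 3, 593 mod 4 = 1, so the flip contributes +1; sign now -1
(593/123): 593 mod 123 = 101, so (593/123) = (101/123)
flip (101/123) -> (123/101): both odd, 101 mod 4 = 1, 123 mod 4 = 3, so the flip contributes +1; sign now -1
(123/101): 123 mod 101 = 22, so (123/101) = (22/101)
factor out 2^1: 22 = 2^1·11; with 101 mod 8 = 5, (2/101) = -1; sign now +1; continue with (11/101)
flip (11/101) -> (101/11): both odd, 11 mod 4 = 3, 101 mod 4 = 1, so the flip contributes +1; sign now +1
(101/11): 101 mod 11 = 2, so (101/11) = (2/11)
factor out 2^1: 2 = 2^1·1; with 11 mod 8 = 3, (2/11) = -1; sign now -1; continue with (1/11)
reached (1/11) = 1, so the symbol is -1

-1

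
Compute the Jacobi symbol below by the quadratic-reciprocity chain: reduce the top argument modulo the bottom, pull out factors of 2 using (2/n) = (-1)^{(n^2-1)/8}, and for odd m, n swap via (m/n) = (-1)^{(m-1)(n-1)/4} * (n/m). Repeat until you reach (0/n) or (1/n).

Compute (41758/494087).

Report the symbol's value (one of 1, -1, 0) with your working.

1

41758 = 2^1·20879; (2/494087) = +1 since 494087 mod 8 = 7, so (41758/494087) = (+1)^1·(20879/494087); sign now +1
reciprocity: (20879/494087) = -1·(494087/20879) since 20879 mod 4 = 3, 494087 mod 4 = 3; sign now -1
(494087/20879) = (13870/20879)   [reduce mod 20879]
13870 = 2^1·6935; (2/20879) = +1 since 20879 mod 8 = 7, so (13870/20879) = (+1)^1·(6935/20879); sign now -1
reciprocity: (6935/20879) = -1·(20879/6935) since 6935 mod 4 = 3, 20879 mod 4 = 3; sign now +1
(20879/6935) = (74/6935)   [reduce mod 6935]
74 = 2^1·37; (2/6935) = +1 since 6935 mod 8 = 7, so (74/6935) = (+1)^1·(37/6935); sign now +1
reciprocity: (37/6935) = +1·(6935/37) since 37 mod 4 = 1, 6935 mod 4 = 3; sign now +1
(6935/37) = (16/37)   [reduce mod 37]
16 = 2^4·1; (2/37) = -1 since 37 mod 8 = 5, so (16/37) = (-1)^4·(1/37); sign now +1
(1/37) = 1; final value = sign = +1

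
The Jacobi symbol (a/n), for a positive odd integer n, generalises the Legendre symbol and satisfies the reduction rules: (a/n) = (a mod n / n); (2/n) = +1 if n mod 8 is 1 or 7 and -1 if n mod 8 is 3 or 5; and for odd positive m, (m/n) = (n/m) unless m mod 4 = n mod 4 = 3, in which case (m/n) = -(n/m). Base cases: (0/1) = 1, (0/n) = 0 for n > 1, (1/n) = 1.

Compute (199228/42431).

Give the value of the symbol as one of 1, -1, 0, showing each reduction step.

(199228/42431): 199228 mod 42431 = 29504, so (199228/42431) = (29504/42431)
factor out 2^6: 29504 = 2^6·461; with 42431 mod 8 = 7, (2/42431) = +1; sign now +1; continue with (461/42431)
flip (461/42431) -> (42431/461): both odd, 461 mod 4 = 1, 42431 mod 4 = 3, so the flip contributes +1; sign now +1
(42431/461): 42431 mod 461 = 19, so (42431/461) = (19/461)
flip (19/461) -> (461/19): both odd, 19 mod 4 = 3, 461 mod 4 = 1, so the flip contributes +1; sign now +1
(461/19): 461 mod 19 = 5, so (461/19) = (5/19)
flip (5/19) -> (19/5): both odd, 5 mod 4 = 1, 19 mod 4 = 3, so the flip contributes +1; sign now +1
(19/5): 19 mod 5 = 4, so (19/5) = (4/5)
factor out 2^2: 4 = 2^2·1; with 5 mod 8 = 5, (2/5) = -1; sign now +1; continue with (1/5)
reached (1/5) = 1, so the symbol is +1

1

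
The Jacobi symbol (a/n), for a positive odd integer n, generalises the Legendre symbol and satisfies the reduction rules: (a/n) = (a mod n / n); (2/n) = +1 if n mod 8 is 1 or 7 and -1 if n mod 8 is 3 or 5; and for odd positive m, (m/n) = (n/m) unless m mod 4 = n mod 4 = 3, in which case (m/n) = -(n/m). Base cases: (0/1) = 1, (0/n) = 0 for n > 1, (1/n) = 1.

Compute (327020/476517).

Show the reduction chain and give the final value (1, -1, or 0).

1

factor out 2^2: 327020 = 2^2·81755; with 476517 mod 8 = 5, (2/476517) = -1; sign now +1; continue with (81755/476517)
flip (81755/476517) -> (476517/81755): both odd, 81755 mod 4 = 3, 476517 mod 4 = 1, so the flip contributes +1; sign now +1
(476517/81755): 476517 mod 81755 = 67742, so (476517/81755) = (67742/81755)
factor out 2^1: 67742 = 2^1·33871; with 81755 mod 8 = 3, (2/81755) = -1; sign now -1; continue with (33871/81755)
flip (33871/81755) -> (81755/33871): both odd, 33871 mod 4 = 3, 81755 mod 4 = 3, so the flip contributes -1; sign now +1
(81755/33871): 81755 mod 33871 = 14013, so (81755/33871) = (14013/33871)
flip (14013/33871) -> (33871/14013): both odd, 14013 mod 4 = 1, 33871 mod 4 = 3, so the flip contributes +1; sign now +1
(33871/14013): 33871 mod 14013 = 5845, so (33871/14013) = (5845/14013)
flip (5845/14013) -> (14013/5845): both odd, 5845 mod 4 = 1, 14013 mod 4 = 1, so the flip contributes +1; sign now +1
(14013/5845): 14013 mod 5845 = 2323, so (14013/5845) = (2323/5845)
flip (2323/5845) -> (5845/2323): both odd, 2323 mod 4 = 3, 5845 mod 4 = 1, so the flip contributes +1; sign now +1
(5845/2323): 5845 mod 2323 = 1199, so (5845/2323) = (1199/2323)
flip (1199/2323) -> (2323/1199): both odd, 1199 mod 4 = 3, 2323 mod 4 = 3, so the flip contributes -1; sign now -1
(2323/1199): 2323 mod 1199 = 1124, so (2323/1199) = (1124/1199)
factor out 2^2: 1124 = 2^2·281; with 1199 mod 8 = 7, (2/1199) = +1; sign now -1; continue with (281/1199)
flip (281/1199) -> (1199/281): both odd, 281 mod 4 = 1, 1199 mod 4 = 3, so the flip contributes +1; sign now -1
(1199/281): 1199 mod 281 = 75, so (1199/281) = (75/281)
flip (75/281) -> (281/75): both odd, 75 mod 4 = 3, 281 mod 4 = 1, so the flip contributes +1; sign now -1
(281/75): 281 mod 75 = 56, so (281/75) = (56/75)
factor out 2^3: 56 = 2^3·7; with 75 mod 8 = 3, (2/75) = -1; sign now +1; continue with (7/75)
flip (7/75) -> (75/7): both odd, 7 mod 4 = 3, 75 mod 4 = 3, so the flip contributes -1; sign now -1
(75/7): 75 mod 7 = 5, so (75/7) = (5/7)
flip (5/7) -> (7/5): both odd, 5 mod 4 = 1, 7 mod 4 = 3, so the flip contributes +1; sign now -1
(7/5): 7 mod 5 = 2, so (7/5) = (2/5)
factor out 2^1: 2 = 2^1·1; with 5 mod 8 = 5, (2/5) = -1; sign now +1; continue with (1/5)
reached (1/5) = 1, so the symbol is +1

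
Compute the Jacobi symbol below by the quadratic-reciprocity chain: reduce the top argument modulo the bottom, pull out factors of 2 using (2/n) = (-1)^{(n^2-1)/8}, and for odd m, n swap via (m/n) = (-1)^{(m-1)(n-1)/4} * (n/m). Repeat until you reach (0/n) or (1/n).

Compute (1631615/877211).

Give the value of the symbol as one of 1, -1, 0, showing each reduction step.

(1631615/877211) = (754404/877211)   [reduce mod 877211]
754404 = 2^2·188601; (2/877211) = -1 since 877211 mod 8 = 3, so (754404/877211) = (-1)^2·(188601/877211); sign now +1
reciprocity: (188601/877211) = +1·(877211/188601) since 188601 mod 4 = 1, 877211 mod 4 = 3; sign now +1
(877211/188601) = (122807/188601)   [reduce mod 188601]
reciprocity: (122807/188601) = +1·(188601/122807) since 122807 mod 4 = 3, 188601 mod 4 = 1; sign now +1
(188601/122807) = (65794/122807)   [reduce mod 122807]
65794 = 2^1·32897; (2/122807) = +1 since 122807 mod 8 = 7, so (65794/122807) = (+1)^1·(32897/122807); sign now +1
reciprocity: (32897/122807) = +1·(122807/32897) since 32897 mod 4 = 1, 122807 mod 4 = 3; sign now +1
(122807/32897) = (24116/32897)   [reduce mod 32897]
24116 = 2^2·6029; (2/32897) = +1 since 32897 mod 8 = 1, so (24116/32897) = (+1)^2·(6029/32897); sign now +1
reciprocity: (6029/32897) = +1·(32897/6029) since 6029 mod 4 = 1, 32897 mod 4 = 1; sign now +1
(32897/6029) = (2752/6029)   [reduce mod 6029]
2752 = 2^6·43; (2/6029) = -1 since 6029 mod 8 = 5, so (2752/6029) = (-1)^6·(43/6029); sign now +1
reciprocity: (43/6029) = +1·(6029/43) since 43 mod 4 = 3, 6029 mod 4 = 1; sign now +1
(6029/43) = (9/43)   [reduce mod 43]
reciprocity: (9/43) = +1·(43/9) since 9 mod 4 = 1, 43 mod 4 = 3; sign now +1
(43/9) = (7/9)   [reduce mod 9]
reciprocity: (7/9) = +1·(9/7) since 7 mod 4 = 3, 9 mod 4 = 1; sign now +1
(9/7) = (2/7)   [reduce mod 7]
2 = 2^1·1; (2/7) = +1 since 7 mod 8 = 7, so (2/7) = (+1)^1·(1/7); sign now +1
(1/7) = 1; final value = sign = +1

1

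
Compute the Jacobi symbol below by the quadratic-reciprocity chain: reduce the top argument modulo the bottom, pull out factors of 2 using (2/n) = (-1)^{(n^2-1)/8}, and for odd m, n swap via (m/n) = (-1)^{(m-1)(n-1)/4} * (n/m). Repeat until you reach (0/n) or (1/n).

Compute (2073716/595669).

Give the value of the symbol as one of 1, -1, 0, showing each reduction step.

1

(2073716/595669): 2073716 mod 595669 = 286709, so (2073716/595669) = (286709/595669)
flip (286709/595669) -> (595669/286709): both odd, 286709 mod 4 = 1, 595669 mod 4 = 1, so the flip contributes +1; sign now +1
(595669/286709): 595669 mod 286709 = 22251, so (595669/286709) = (22251/286709)
flip (22251/286709) -> (286709/22251): both odd, 22251 mod 4 = 3, 286709 mod 4 = 1, so the flip contributes +1; sign now +1
(286709/22251): 286709 mod 22251 = 19697, so (286709/22251) = (19697/22251)
flip (19697/22251) -> (22251/19697): both odd, 19697 mod 4 = 1, 22251 mod 4 = 3, so the flip contributes +1; sign now +1
(22251/19697): 22251 mod 19697 = 2554, so (22251/19697) = (2554/19697)
factor out 2^1: 2554 = 2^1·1277; with 19697 mod 8 = 1, (2/19697) = +1; sign now +1; continue with (1277/19697)
flip (1277/19697) -> (19697/1277): both odd, 1277 mod 4 = 1, 19697 mod 4 = 1, so the flip contributes +1; sign now +1
(19697/1277): 19697 mod 1277 = 542, so (19697/1277) = (542/1277)
factor out 2^1: 542 = 2^1·271; with 1277 mod 8 = 5, (2/1277) = -1; sign now -1; continue with (271/1277)
flip (271/1277) -> (1277/271): both odd, 271 mod 4 = 3, 1277 mod 4 = 1, so the flip contributes +1; sign now -1
(1277/271): 1277 mod 271 = 193, so (1277/271) = (193/271)
flip (193/271) -> (271/193): both odd, 193 mod 4 = 1, 271 mod 4 = 3, so the flip contributes +1; sign now -1
(271/193): 271 mod 193 = 78, so (271/193) = (78/193)
factor out 2^1: 78 = 2^1·39; with 193 mod 8 = 1, (2/193) = +1; sign now -1; continue with (39/193)
flip (39/193) -> (193/39): both odd, 39 mod 4 = 3, 193 mod 4 = 1, so the flip contributes +1; sign now -1
(193/39): 193 mod 39 = 37, so (193/39) = (37/39)
flip (37/39) -> (39/37): both odd, 37 mod 4 = 1, 39 mod 4 = 3, so the flip contributes +1; sign now -1
(39/37): 39 mod 37 = 2, so (39/37) = (2/37)
factor out 2^1: 2 = 2^1·1; with 37 mod 8 = 5, (2/37) = -1; sign now +1; continue with (1/37)
reached (1/37) = 1, so the symbol is +1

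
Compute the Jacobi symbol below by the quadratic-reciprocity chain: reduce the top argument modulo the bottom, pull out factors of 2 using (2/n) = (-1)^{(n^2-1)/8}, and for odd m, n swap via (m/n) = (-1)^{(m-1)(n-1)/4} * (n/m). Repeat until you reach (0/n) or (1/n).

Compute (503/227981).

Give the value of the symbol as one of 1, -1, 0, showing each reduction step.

1

reciprocity: (503/227981) = +1·(227981/503) since 503 mod 4 = 3, 227981 mod 4 = 1; sign now +1
(227981/503) = (122/503)   [reduce mod 503]
122 = 2^1·61; (2/503) = +1 since 503 mod 8 = 7, so (122/503) = (+1)^1·(61/503); sign now +1
reciprocity: (61/503) = +1·(503/61) since 61 mod 4 = 1, 503 mod 4 = 3; sign now +1
(503/61) = (15/61)   [reduce mod 61]
reciprocity: (15/61) = +1·(61/15) since 15 mod 4 = 3, 61 mod 4 = 1; sign now +1
(61/15) = (1/15)   [reduce mod 15]
(1/15) = 1; final value = sign = +1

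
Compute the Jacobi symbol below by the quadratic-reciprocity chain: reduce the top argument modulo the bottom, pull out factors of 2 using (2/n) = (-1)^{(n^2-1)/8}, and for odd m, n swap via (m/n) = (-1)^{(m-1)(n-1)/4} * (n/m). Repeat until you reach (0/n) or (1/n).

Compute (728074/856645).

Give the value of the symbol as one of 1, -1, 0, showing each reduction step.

-1

728074 = 2^1·364037; (2/856645) = -1 since 856645 mod 8 = 5, so (728074/856645) = (-1)^1·(364037/856645); sign now -1
reciprocity: (364037/856645) = +1·(856645/364037) since 364037 mod 4 = 1, 856645 mod 4 = 1; sign now -1
(856645/364037) = (128571/364037)   [reduce mod 364037]
reciprocity: (128571/364037) = +1·(364037/128571) since 128571 mod 4 = 3, 364037 mod 4 = 1; sign now -1
(364037/128571) = (106895/128571)   [reduce mod 128571]
reciprocity: (106895/128571) = -1·(128571/106895) since 106895 mod 4 = 3, 128571 mod 4 = 3; sign now +1
(128571/106895) = (21676/106895)   [reduce mod 106895]
21676 = 2^2·5419; (2/106895) = +1 since 106895 mod 8 = 7, so (21676/106895) = (+1)^2·(5419/106895); sign now +1
reciprocity: (5419/106895) = -1·(106895/5419) since 5419 mod 4 = 3, 106895 mod 4 = 3; sign now -1
(106895/5419) = (3934/5419)   [reduce mod 5419]
3934 = 2^1·1967; (2/5419) = -1 since 5419 mod 8 = 3, so (3934/5419) = (-1)^1·(1967/5419); sign now +1
reciprocity: (1967/5419) = -1·(5419/1967) since 1967 mod 4 = 3, 5419 mod 4 = 3; sign now -1
(5419/1967) = (1485/1967)   [reduce mod 1967]
reciprocity: (1485/1967) = +1·(1967/1485) since 1485 mod 4 = 1, 1967 mod 4 = 3; sign now -1
(1967/1485) = (482/1485)   [reduce mod 1485]
482 = 2^1·241; (2/1485) = -1 since 1485 mod 8 = 5, so (482/1485) = (-1)^1·(241/1485); sign now +1
reciprocity: (241/1485) = +1·(1485/241) since 241 mod 4 = 1, 1485 mod 4 = 1; sign now +1
(1485/241) = (39/241)   [reduce mod 241]
reciprocity: (39/241) = +1·(241/39) since 39 mod 4 = 3, 241 mod 4 = 1; sign now +1
(241/39) = (7/39)   [reduce mod 39]
reciprocity: (7/39) = -1·(39/7) since 7 mod 4 = 3, 39 mod 4 = 3; sign now -1
(39/7) = (4/7)   [reduce mod 7]
4 = 2^2·1; (2/7) = +1 since 7 mod 8 = 7, so (4/7) = (+1)^2·(1/7); sign now -1
(1/7) = 1; final value = sign = -1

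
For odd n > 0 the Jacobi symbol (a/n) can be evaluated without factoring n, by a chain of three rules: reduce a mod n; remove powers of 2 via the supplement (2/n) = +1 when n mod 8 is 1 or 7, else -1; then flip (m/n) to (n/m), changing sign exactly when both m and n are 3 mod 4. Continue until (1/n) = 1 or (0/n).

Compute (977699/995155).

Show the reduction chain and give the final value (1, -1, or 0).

reciprocity: (977699/995155) = -1·(995155/977699) since 977699 mod 4 = 3, 995155 mod 4 = 3; sign now -1
(995155/977699) = (17456/977699)   [reduce mod 977699]
17456 = 2^4·1091; (2/977699) = -1 since 977699 mod 8 = 3, so (17456/977699) = (-1)^4·(1091/977699); sign now -1
reciprocity: (1091/977699) = -1·(977699/1091) since 1091 mod 4 = 3, 977699 mod 4 = 3; sign now +1
(977699/1091) = (163/1091)   [reduce mod 1091]
reciprocity: (163/1091) = -1·(1091/163) since 163 mod 4 = 3, 1091 mod 4 = 3; sign now -1
(1091/163) = (113/163)   [reduce mod 163]
reciprocity: (113/163) = +1·(163/113) since 113 mod 4 = 1, 163 mod 4 = 3; sign now -1
(163/113) = (50/113)   [reduce mod 113]
50 = 2^1·25; (2/113) = +1 since 113 mod 8 = 1, so (50/113) = (+1)^1·(25/113); sign now -1
reciprocity: (25/113) = +1·(113/25) since 25 mod 4 = 1, 113 mod 4 = 1; sign now -1
(113/25) = (13/25)   [reduce mod 25]
reciprocity: (13/25) = +1·(25/13) since 13 mod 4 = 1, 25 mod 4 = 1; sign now -1
(25/13) = (12/13)   [reduce mod 13]
12 = 2^2·3; (2/13) = -1 since 13 mod 8 = 5, so (12/13) = (-1)^2·(3/13); sign now -1
reciprocity: (3/13) = +1·(13/3) since 3 mod 4 = 3, 13 mod 4 = 1; sign now -1
(13/3) = (1/3)   [reduce mod 3]
(1/3) = 1; final value = sign = -1

-1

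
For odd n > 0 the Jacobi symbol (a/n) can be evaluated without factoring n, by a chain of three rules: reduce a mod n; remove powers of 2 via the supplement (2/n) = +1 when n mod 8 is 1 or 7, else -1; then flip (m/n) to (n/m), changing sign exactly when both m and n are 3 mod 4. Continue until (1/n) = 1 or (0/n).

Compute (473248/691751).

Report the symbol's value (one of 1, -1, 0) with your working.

1

473248 = 2^5·14789; (2/691751) = +1 since 691751 mod 8 = 7, so (473248/691751) = (+1)^5·(14789/691751); sign now +1
reciprocity: (14789/691751) = +1·(691751/14789) since 14789 mod 4 = 1, 691751 mod 4 = 3; sign now +1
(691751/14789) = (11457/14789)   [reduce mod 14789]
reciprocity: (11457/14789) = +1·(14789/11457) since 11457 mod 4 = 1, 14789 mod 4 = 1; sign now +1
(14789/11457) = (3332/11457)   [reduce mod 11457]
3332 = 2^2·833; (2/11457) = +1 since 11457 mod 8 = 1, so (3332/11457) = (+1)^2·(833/11457); sign now +1
reciprocity: (833/11457) = +1·(11457/833) since 833 mod 4 = 1, 11457 mod 4 = 1; sign now +1
(11457/833) = (628/833)   [reduce mod 833]
628 = 2^2·157; (2/833) = +1 since 833 mod 8 = 1, so (628/833) = (+1)^2·(157/833); sign now +1
reciprocity: (157/833) = +1·(833/157) since 157 mod 4 = 1, 833 mod 4 = 1; sign now +1
(833/157) = (48/157)   [reduce mod 157]
48 = 2^4·3; (2/157) = -1 since 157 mod 8 = 5, so (48/157) = (-1)^4·(3/157); sign now +1
reciprocity: (3/157) = +1·(157/3) since 3 mod 4 = 3, 157 mod 4 = 1; sign now +1
(157/3) = (1/3)   [reduce mod 3]
(1/3) = 1; final value = sign = +1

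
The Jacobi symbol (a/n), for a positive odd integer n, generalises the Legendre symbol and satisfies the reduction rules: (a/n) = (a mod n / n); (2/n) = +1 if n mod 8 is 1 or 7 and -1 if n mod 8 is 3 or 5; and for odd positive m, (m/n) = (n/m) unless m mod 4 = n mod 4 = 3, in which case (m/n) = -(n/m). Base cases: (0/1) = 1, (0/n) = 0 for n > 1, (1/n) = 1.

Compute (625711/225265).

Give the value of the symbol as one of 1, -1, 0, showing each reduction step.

1

(625711/225265) = (175181/225265)   [reduce mod 225265]
reciprocity: (175181/225265) = +1·(225265/175181) since 175181 mod 4 = 1, 225265 mod 4 = 1; sign now +1
(225265/175181) = (50084/175181)   [reduce mod 175181]
50084 = 2^2·12521; (2/175181) = -1 since 175181 mod 8 = 5, so (50084/175181) = (-1)^2·(12521/175181); sign now +1
reciprocity: (12521/175181) = +1·(175181/12521) since 12521 mod 4 = 1, 175181 mod 4 = 1; sign now +1
(175181/12521) = (12408/12521)   [reduce mod 12521]
12408 = 2^3·1551; (2/12521) = +1 since 12521 mod 8 = 1, so (12408/12521) = (+1)^3·(1551/12521); sign now +1
reciprocity: (1551/12521) = +1·(12521/1551) since 1551 mod 4 = 3, 12521 mod 4 = 1; sign now +1
(12521/1551) = (113/1551)   [reduce mod 1551]
reciprocity: (113/1551) = +1·(1551/113) since 113 mod 4 = 1, 1551 mod 4 = 3; sign now +1
(1551/113) = (82/113)   [reduce mod 113]
82 = 2^1·41; (2/113) = +1 since 113 mod 8 = 1, so (82/113) = (+1)^1·(41/113); sign now +1
reciprocity: (41/113) = +1·(113/41) since 41 mod 4 = 1, 113 mod 4 = 1; sign now +1
(113/41) = (31/41)   [reduce mod 41]
reciprocity: (31/41) = +1·(41/31) since 31 mod 4 = 3, 41 mod 4 = 1; sign now +1
(41/31) = (10/31)   [reduce mod 31]
10 = 2^1·5; (2/31) = +1 since 31 mod 8 = 7, so (10/31) = (+1)^1·(5/31); sign now +1
reciprocity: (5/31) = +1·(31/5) since 5 mod 4 = 1, 31 mod 4 = 3; sign now +1
(31/5) = (1/5)   [reduce mod 5]
(1/5) = 1; final value = sign = +1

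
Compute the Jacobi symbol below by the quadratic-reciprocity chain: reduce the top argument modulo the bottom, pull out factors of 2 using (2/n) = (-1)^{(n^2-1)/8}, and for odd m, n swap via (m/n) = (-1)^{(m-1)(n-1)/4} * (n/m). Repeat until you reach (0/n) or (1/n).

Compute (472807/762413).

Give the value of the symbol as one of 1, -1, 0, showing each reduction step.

reciprocity: (472807/762413) = +1·(762413/472807) since 472807 mod 4 = 3, 762413 mod 4 = 1; sign now +1
(762413/472807) = (289606/472807)   [reduce mod 472807]
289606 = 2^1·144803; (2/472807) = +1 since 472807 mod 8 = 7, so (289606/472807) = (+1)^1·(144803/472807); sign now +1
reciprocity: (144803/472807) = -1·(472807/144803) since 144803 mod 4 = 3, 472807 mod 4 = 3; sign now -1
(472807/144803) = (38398/144803)   [reduce mod 144803]
38398 = 2^1·19199; (2/144803) = -1 since 144803 mod 8 = 3, so (38398/144803) = (-1)^1·(19199/144803); sign now +1
reciprocity: (19199/144803) = -1·(144803/19199) since 19199 mod 4 = 3, 144803 mod 4 = 3; sign now -1
(144803/19199) = (10410/19199)   [reduce mod 19199]
10410 = 2^1·5205; (2/19199) = +1 since 19199 mod 8 = 7, so (10410/19199) = (+1)^1·(5205/19199); sign now -1
reciprocity: (5205/19199) = +1·(19199/5205) since 5205 mod 4 = 1, 19199 mod 4 = 3; sign now -1
(19199/5205) = (3584/5205)   [reduce mod 5205]
3584 = 2^9·7; (2/5205) = -1 since 5205 mod 8 = 5, so (3584/5205) = (-1)^9·(7/5205); sign now +1
reciprocity: (7/5205) = +1·(5205/7) since 7 mod 4 = 3, 5205 mod 4 = 1; sign now +1
(5205/7) = (4/7)   [reduce mod 7]
4 = 2^2·1; (2/7) = +1 since 7 mod 8 = 7, so (4/7) = (+1)^2·(1/7); sign now +1
(1/7) = 1; final value = sign = +1

1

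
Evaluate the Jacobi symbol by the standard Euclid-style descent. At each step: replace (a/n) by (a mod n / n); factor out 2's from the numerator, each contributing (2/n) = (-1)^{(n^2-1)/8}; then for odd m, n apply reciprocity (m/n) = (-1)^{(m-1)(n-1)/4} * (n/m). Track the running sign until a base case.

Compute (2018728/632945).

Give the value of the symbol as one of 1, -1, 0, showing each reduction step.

1

(2018728/632945) = (119893/632945)   [reduce mod 632945]
reciprocity: (119893/632945) = +1·(632945/119893) since 119893 mod 4 = 1, 632945 mod 4 = 1; sign now +1
(632945/119893) = (33480/119893)   [reduce mod 119893]
33480 = 2^3·4185; (2/119893) = -1 since 119893 mod 8 = 5, so (33480/119893) = (-1)^3·(4185/119893); sign now -1
reciprocity: (4185/119893) = +1·(119893/4185) since 4185 mod 4 = 1, 119893 mod 4 = 1; sign now -1
(119893/4185) = (2713/4185)   [reduce mod 4185]
reciprocity: (2713/4185) = +1·(4185/2713) since 2713 mod 4 = 1, 4185 mod 4 = 1; sign now -1
(4185/2713) = (1472/2713)   [reduce mod 2713]
1472 = 2^6·23; (2/2713) = +1 since 2713 mod 8 = 1, so (1472/2713) = (+1)^6·(23/2713); sign now -1
reciprocity: (23/2713) = +1·(2713/23) since 23 mod 4 = 3, 2713 mod 4 = 1; sign now -1
(2713/23) = (22/23)   [reduce mod 23]
22 = 2^1·11; (2/23) = +1 since 23 mod 8 = 7, so (22/23) = (+1)^1·(11/23); sign now -1
reciprocity: (11/23) = -1·(23/11) since 11 mod 4 = 3, 23 mod 4 = 3; sign now +1
(23/11) = (1/11)   [reduce mod 11]
(1/11) = 1; final value = sign = +1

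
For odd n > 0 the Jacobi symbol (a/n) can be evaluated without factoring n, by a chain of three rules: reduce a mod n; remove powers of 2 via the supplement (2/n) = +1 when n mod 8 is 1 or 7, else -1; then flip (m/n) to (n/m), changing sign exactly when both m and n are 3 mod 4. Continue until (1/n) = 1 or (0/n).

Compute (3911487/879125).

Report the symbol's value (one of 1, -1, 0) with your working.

1

(3911487/879125): 3911487 mod 879125 = 394987, so (3911487/879125) = (394987/879125)
flip (394987/879125) -> (879125/394987): both odd, 394987 mod 4 = 3, 879125 mod 4 = 1, so the flip contributes +1; sign now +1
(879125/394987): 879125 mod 394987 = 89151, so (879125/394987) = (89151/394987)
flip (89151/394987) -> (394987/89151): both odd, 89151 mod 4 = 3, 394987 mod 4 = 3, so the flip contributes -1; sign now -1
(394987/89151): 394987 mod 89151 = 38383, so (394987/89151) = (38383/89151)
flip (38383/89151) -> (89151/38383): both odd, 38383 mod 4 = 3, 89151 mod 4 = 3, so the flip contributes -1; sign now +1
(89151/38383): 89151 mod 38383 = 12385, so (89151/38383) = (12385/38383)
flip (12385/38383) -> (38383/12385): both odd, 12385 mod 4 = 1, 38383 mod 4 = 3, so the flip contributes +1; sign now +1
(38383/12385): 38383 mod 12385 = 1228, so (38383/12385) = (1228/12385)
factor out 2^2: 1228 = 2^2·307; with 12385 mod 8 = 1, (2/12385) = +1; sign now +1; continue with (307/12385)
flip (307/12385) -> (12385/307): both odd, 307 mod 4 = 3, 12385 mod 4 = 1, so the flip contributes +1; sign now +1
(12385/307): 12385 mod 307 = 105, so (12385/307) = (105/307)
flip (105/307) -> (307/105): both odd, 105 mod 4 = 1, 307 mod 4 = 3, so the flip contributes +1; sign now +1
(307/105): 307 mod 105 = 97, so (307/105) = (97/105)
flip (97/105) -> (105/97): both odd, 97 mod 4 = 1, 105 mod 4 = 1, so the flip contributes +1; sign now +1
(105/97): 105 mod 97 = 8, so (105/97) = (8/97)
factor out 2^3: 8 = 2^3·1; with 97 mod 8 = 1, (2/97) = +1; sign now +1; continue with (1/97)
reached (1/97) = 1, so the symbol is +1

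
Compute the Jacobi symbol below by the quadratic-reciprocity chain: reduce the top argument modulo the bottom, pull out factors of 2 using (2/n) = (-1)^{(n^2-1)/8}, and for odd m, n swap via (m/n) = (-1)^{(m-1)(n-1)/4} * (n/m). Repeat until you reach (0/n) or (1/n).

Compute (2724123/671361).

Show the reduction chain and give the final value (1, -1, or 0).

(2724123/671361) = (38679/671361)   [reduce mod 671361]
reciprocity: (38679/671361) = +1·(671361/38679) since 38679 mod 4 = 3, 671361 mod 4 = 1; sign now +1
(671361/38679) = (13818/38679)   [reduce mod 38679]
13818 = 2^1·6909; (2/38679) = +1 since 38679 mod 8 = 7, so (13818/38679) = (+1)^1·(6909/38679); sign now +1
reciprocity: (6909/38679) = +1·(38679/6909) since 6909 mod 4 = 1, 38679 mod 4 = 3; sign now +1
(38679/6909) = (4134/6909)   [reduce mod 6909]
4134 = 2^1·2067; (2/6909) = -1 since 6909 mod 8 = 5, so (4134/6909) = (-1)^1·(2067/6909); sign now -1
reciprocity: (2067/6909) = +1·(6909/2067) since 2067 mod 4 = 3, 6909 mod 4 = 1; sign now -1
(6909/2067) = (708/2067)   [reduce mod 2067]
708 = 2^2·177; (2/2067) = -1 since 2067 mod 8 = 3, so (708/2067) = (-1)^2·(177/2067); sign now -1
reciprocity: (177/2067) = +1·(2067/177) since 177 mod 4 = 1, 2067 mod 4 = 3; sign now -1
(2067/177) = (120/177)   [reduce mod 177]
120 = 2^3·15; (2/177) = +1 since 177 mod 8 = 1, so (120/177) = (+1)^3·(15/177); sign now -1
reciprocity: (15/177) = +1·(177/15) since 15 mod 4 = 3, 177 mod 4 = 1; sign now -1
(177/15) = (12/15)   [reduce mod 15]
12 = 2^2·3; (2/15) = +1 since 15 mod 8 = 7, so (12/15) = (+1)^2·(3/15); sign now -1
reciprocity: (3/15) = -1·(15/3) since 3 mod 4 = 3, 15 mod 4 = 3; sign now +1
(15/3) = (0/3)   [reduce mod 3]
(0/3) = 0   [gcd(a, n) > 1]; final value = 0

0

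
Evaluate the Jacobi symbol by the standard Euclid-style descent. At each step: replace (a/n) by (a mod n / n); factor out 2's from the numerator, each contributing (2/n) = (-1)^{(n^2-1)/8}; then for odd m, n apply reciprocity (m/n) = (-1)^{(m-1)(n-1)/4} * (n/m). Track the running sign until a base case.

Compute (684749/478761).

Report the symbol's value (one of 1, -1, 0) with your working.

-1

(684749/478761): 684749 mod 478761 = 205988, so (684749/478761) = (205988/478761)
factor out 2^2: 205988 = 2^2·51497; with 478761 mod 8 = 1, (2/478761) = +1; sign now +1; continue with (51497/478761)
flip (51497/478761) -> (478761/51497): both odd, 51497 mod 4 = 1, 478761 mod 4 = 1, so the flip contributes +1; sign now +1
(478761/51497): 478761 mod 51497 = 15288, so (478761/51497) = (15288/51497)
factor out 2^3: 15288 = 2^3·1911; with 51497 mod 8 = 1, (2/51497) = +1; sign now +1; continue with (1911/51497)
flip (1911/51497) -> (51497/1911): both odd, 1911 mod 4 = 3, 51497 mod 4 = 1, so the flip contributes +1; sign now +1
(51497/1911): 51497 mod 1911 = 1811, so (51497/1911) = (1811/1911)
flip (1811/1911) -> (1911/1811): both odd, 1811 mod 4 = 3, 1911 mod 4 = 3, so the flip contributes -1; sign now -1
(1911/1811): 1911 mod 1811 = 100, so (1911/1811) = (100/1811)
factor out 2^2: 100 = 2^2·25; with 1811 mod 8 = 3, (2/1811) = -1; sign now -1; continue with (25/1811)
flip (25/1811) -> (1811/25): both odd, 25 mod 4 = 1, 1811 mod 4 = 3, so the flip contributes +1; sign now -1
(1811/25): 1811 mod 25 = 11, so (1811/25) = (11/25)
flip (11/25) -> (25/11): both odd, 11 mod 4 = 3, 25 mod 4 = 1, so the flip contributes +1; sign now -1
(25/11): 25 mod 11 = 3, so (25/11) = (3/11)
flip (3/11) -> (11/3): both odd, 3 mod 4 = 3, 11 mod 4 = 3, so the flip contributes -1; sign now +1
(11/3): 11 mod 3 = 2, so (11/3) = (2/3)
factor out 2^1: 2 = 2^1·1; with 3 mod 8 = 3, (2/3) = -1; sign now -1; continue with (1/3)
reached (1/3) = 1, so the symbol is -1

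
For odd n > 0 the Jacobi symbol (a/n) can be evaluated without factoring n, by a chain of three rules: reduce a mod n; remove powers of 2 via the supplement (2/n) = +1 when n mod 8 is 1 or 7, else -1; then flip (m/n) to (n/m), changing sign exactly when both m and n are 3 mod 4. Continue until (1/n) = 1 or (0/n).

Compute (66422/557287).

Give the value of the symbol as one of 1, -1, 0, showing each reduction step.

1

66422 = 2^1·33211; (2/557287) = +1 since 557287 mod 8 = 7, so (66422/557287) = (+1)^1·(33211/557287); sign now +1
reciprocity: (33211/557287) = -1·(557287/33211) since 33211 mod 4 = 3, 557287 mod 4 = 3; sign now -1
(557287/33211) = (25911/33211)   [reduce mod 33211]
reciprocity: (25911/33211) = -1·(33211/25911) since 25911 mod 4 = 3, 33211 mod 4 = 3; sign now +1
(33211/25911) = (7300/25911)   [reduce mod 25911]
7300 = 2^2·1825; (2/25911) = +1 since 25911 mod 8 = 7, so (7300/25911) = (+1)^2·(1825/25911); sign now +1
reciprocity: (1825/25911) = +1·(25911/1825) since 1825 mod 4 = 1, 25911 mod 4 = 3; sign now +1
(25911/1825) = (361/1825)   [reduce mod 1825]
reciprocity: (361/1825) = +1·(1825/361) since 361 mod 4 = 1, 1825 mod 4 = 1; sign now +1
(1825/361) = (20/361)   [reduce mod 361]
20 = 2^2·5; (2/361) = +1 since 361 mod 8 = 1, so (20/361) = (+1)^2·(5/361); sign now +1
reciprocity: (5/361) = +1·(361/5) since 5 mod 4 = 1, 361 mod 4 = 1; sign now +1
(361/5) = (1/5)   [reduce mod 5]
(1/5) = 1; final value = sign = +1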